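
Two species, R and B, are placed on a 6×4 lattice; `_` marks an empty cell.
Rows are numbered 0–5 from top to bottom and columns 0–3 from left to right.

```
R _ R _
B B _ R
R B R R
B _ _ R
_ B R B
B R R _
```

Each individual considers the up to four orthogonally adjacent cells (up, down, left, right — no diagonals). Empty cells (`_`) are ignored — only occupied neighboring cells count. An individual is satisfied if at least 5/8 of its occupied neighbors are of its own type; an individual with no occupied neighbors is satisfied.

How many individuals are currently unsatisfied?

Row 0: (0,0)R 0/1 unhappy · (0,2)R 0/0 ok
Row 1: (1,0)B 1/3 unhappy · (1,1)B 2/2 ok · (1,3)R 1/1 ok
Row 2: (2,0)R 0/3 unhappy · (2,1)B 1/3 unhappy · (2,2)R 1/2 unhappy · (2,3)R 3/3 ok
Row 3: (3,0)B 0/1 unhappy · (3,3)R 1/2 unhappy
Row 4: (4,1)B 0/2 unhappy · (4,2)R 1/3 unhappy · (4,3)B 0/2 unhappy
Row 5: (5,0)B 0/1 unhappy · (5,1)R 1/3 unhappy · (5,2)R 2/2 ok
Unsatisfied: (0,0), (1,0), (2,0), (2,1), (2,2), (3,0), (3,3), (4,1), (4,2), (4,3), (5,0), (5,1) — 12 in total.

12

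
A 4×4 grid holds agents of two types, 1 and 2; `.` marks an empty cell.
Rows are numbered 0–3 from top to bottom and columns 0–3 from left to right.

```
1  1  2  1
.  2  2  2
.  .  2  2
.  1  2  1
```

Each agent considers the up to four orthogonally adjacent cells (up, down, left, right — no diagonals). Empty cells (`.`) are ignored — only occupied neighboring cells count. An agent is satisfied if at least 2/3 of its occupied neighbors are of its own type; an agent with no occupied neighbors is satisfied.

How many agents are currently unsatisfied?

7

(0,0)1 1/1 satisfied
(0,1)1 1/3 not
(0,2)2 1/3 not
(0,3)1 0/2 not
(1,1)2 1/2 not
(1,2)2 4/4 satisfied
(1,3)2 2/3 satisfied
(2,2)2 3/3 satisfied
(2,3)2 2/3 satisfied
(3,1)1 0/1 not
(3,2)2 1/3 not
(3,3)1 0/2 not
Unsatisfied: (0,1), (0,2), (0,3), (1,1), (3,1), (3,2), (3,3) — 7 in total.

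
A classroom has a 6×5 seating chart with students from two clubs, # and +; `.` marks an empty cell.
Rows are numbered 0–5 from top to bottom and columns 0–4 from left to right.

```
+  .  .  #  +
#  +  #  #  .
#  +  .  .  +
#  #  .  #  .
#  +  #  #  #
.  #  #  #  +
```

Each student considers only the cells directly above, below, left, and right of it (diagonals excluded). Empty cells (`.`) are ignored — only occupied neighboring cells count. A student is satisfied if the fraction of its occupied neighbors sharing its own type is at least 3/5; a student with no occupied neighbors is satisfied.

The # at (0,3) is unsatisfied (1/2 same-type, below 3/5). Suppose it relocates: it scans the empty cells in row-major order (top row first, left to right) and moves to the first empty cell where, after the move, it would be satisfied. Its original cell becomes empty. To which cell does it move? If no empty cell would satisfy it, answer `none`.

(0,2)

Vacating (0,3). Empty cells in order:
  (0,1): 0/2 same-type → still unsatisfied.
  (0,2): 1/1 same-type → satisfied — stop here.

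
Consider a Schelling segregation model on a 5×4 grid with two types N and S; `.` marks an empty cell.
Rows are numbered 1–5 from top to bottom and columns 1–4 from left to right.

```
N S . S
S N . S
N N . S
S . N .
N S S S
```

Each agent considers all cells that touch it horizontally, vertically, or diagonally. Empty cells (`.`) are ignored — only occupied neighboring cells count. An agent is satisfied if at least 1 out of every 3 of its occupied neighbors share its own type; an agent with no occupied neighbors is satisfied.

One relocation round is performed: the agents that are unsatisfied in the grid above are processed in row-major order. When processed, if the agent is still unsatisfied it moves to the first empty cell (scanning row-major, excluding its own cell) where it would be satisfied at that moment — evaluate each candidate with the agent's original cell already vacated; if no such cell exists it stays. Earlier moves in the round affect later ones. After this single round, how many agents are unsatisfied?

0

Initially unsatisfied (in order): (2,1), (4,1), (4,3), (5,1).
  (2,1) → (1,3).
  (4,1) → (2,3).
  (4,3) → (2,1).
  (5,1) → (3,3).
Resulting grid:
N S S S
N N S S
N N N S
. . . .
. S S S
All satisfied now.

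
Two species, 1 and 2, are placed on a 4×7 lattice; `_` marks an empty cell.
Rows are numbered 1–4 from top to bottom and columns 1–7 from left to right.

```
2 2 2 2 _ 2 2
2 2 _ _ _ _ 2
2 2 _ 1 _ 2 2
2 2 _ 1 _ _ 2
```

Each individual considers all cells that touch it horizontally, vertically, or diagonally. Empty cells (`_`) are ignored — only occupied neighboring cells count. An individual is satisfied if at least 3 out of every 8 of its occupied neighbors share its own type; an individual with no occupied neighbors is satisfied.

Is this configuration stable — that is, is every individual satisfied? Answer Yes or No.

Yes

(1,1)2 3/3 ok
(1,2)2 4/4 ok
(1,3)2 3/3 ok
(1,4)2 1/1 ok
(1,6)2 2/2 ok
(1,7)2 2/2 ok
(2,1)2 5/5 ok
(2,2)2 6/6 ok
(2,7)2 4/4 ok
(3,1)2 5/5 ok
(3,2)2 5/5 ok
(3,4)1 1/1 ok
(3,6)2 3/3 ok
(3,7)2 3/3 ok
(4,1)2 3/3 ok
(4,2)2 3/3 ok
(4,4)1 1/1 ok
(4,7)2 2/2 ok
All meet the threshold, so the configuration is stable.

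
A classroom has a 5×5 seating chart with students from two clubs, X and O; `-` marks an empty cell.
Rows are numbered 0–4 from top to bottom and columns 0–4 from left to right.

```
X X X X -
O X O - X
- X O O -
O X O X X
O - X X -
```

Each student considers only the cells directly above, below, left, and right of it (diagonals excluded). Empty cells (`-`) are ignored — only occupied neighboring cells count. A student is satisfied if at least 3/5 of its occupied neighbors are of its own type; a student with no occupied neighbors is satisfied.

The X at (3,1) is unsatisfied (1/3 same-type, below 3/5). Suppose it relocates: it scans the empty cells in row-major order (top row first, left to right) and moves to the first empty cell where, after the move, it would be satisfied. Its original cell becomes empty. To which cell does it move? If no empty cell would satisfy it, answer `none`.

(0,4)

Vacating (3,1). Empty cells in order:
  (0,4): 2/2 same-type → satisfied — stop here.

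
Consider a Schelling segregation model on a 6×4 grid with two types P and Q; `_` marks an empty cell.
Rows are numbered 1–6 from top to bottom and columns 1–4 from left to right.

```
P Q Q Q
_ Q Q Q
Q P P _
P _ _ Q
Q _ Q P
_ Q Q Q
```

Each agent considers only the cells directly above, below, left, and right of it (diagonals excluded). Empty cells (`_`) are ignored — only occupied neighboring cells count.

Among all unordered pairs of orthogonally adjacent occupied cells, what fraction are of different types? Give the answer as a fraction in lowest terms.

9/20

Scan each occupied cell's neighbors to the right and below so each pair is counted once.
Row 1: P(1,1)–Q(1,2)≠ Q(1,2)–Q(1,3)= Q(1,2)–Q(2,2)= Q(1,3)–Q(1,4)= Q(1,3)–Q(2,3)= Q(1,4)–Q(2,4)=  → 1/6 unlike.
Row 2: Q(2,2)–Q(2,3)= Q(2,2)–P(3,2)≠ Q(2,3)–Q(2,4)= Q(2,3)–P(3,3)≠  → 2/4 unlike.
Row 3: Q(3,1)–P(3,2)≠ Q(3,1)–P(4,1)≠ P(3,2)–P(3,3)=  → 2/3 unlike.
Row 4: P(4,1)–Q(5,1)≠ Q(4,4)–P(5,4)≠  → 2/2 unlike.
Row 5: Q(5,3)–P(5,4)≠ Q(5,3)–Q(6,3)= P(5,4)–Q(6,4)≠  → 2/3 unlike.
Row 6: Q(6,2)–Q(6,3)= Q(6,3)–Q(6,4)=  → 0/2 unlike.
Total adjacent occupied pairs: 20; unlike-type pairs: 9.
9/20 is already in lowest terms.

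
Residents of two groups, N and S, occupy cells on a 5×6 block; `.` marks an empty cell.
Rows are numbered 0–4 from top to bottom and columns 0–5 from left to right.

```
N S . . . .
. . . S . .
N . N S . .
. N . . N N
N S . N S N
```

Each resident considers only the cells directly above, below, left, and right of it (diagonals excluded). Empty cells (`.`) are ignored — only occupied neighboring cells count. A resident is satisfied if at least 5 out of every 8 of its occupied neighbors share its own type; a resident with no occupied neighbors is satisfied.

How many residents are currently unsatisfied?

11

(0,0)N 0/1 unhappy
(0,1)S 0/1 unhappy
(1,3)S 1/1 ok
(2,0)N 0/0 ok
(2,2)N 0/1 unhappy
(2,3)S 1/2 unhappy
(3,1)N 0/1 unhappy
(3,4)N 1/2 unhappy
(3,5)N 2/2 ok
(4,0)N 0/1 unhappy
(4,1)S 0/2 unhappy
(4,3)N 0/1 unhappy
(4,4)S 0/3 unhappy
(4,5)N 1/2 unhappy
Unsatisfied: (0,0), (0,1), (2,2), (2,3), (3,1), (3,4), (4,0), (4,1), (4,3), (4,4), (4,5) — 11 in total.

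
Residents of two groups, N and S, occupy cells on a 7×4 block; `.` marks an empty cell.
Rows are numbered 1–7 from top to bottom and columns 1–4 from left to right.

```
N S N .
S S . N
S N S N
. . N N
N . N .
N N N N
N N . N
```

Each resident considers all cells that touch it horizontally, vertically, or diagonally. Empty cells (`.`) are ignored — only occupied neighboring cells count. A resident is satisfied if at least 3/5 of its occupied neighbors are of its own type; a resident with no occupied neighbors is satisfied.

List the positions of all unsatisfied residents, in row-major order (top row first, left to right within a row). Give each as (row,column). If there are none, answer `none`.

(1,1), (1,2), (1,3), (2,2), (3,2), (3,3)

(1,1)N 0/3 not
(1,2)S 2/4 not
(1,3)N 1/3 not
(2,1)S 3/5 satisfied
(2,2)S 4/7 not
(2,4)N 2/3 satisfied
(3,1)S 2/3 satisfied
(3,2)N 1/5 not
(3,3)S 1/6 not
(3,4)N 3/4 satisfied
(4,3)N 4/5 satisfied
(4,4)N 3/4 satisfied
(5,1)N 2/2 satisfied
(5,3)N 5/5 satisfied
(6,1)N 4/4 satisfied
(6,2)N 6/6 satisfied
(6,3)N 5/5 satisfied
(6,4)N 3/3 satisfied
(7,1)N 3/3 satisfied
(7,2)N 4/4 satisfied
(7,4)N 2/2 satisfied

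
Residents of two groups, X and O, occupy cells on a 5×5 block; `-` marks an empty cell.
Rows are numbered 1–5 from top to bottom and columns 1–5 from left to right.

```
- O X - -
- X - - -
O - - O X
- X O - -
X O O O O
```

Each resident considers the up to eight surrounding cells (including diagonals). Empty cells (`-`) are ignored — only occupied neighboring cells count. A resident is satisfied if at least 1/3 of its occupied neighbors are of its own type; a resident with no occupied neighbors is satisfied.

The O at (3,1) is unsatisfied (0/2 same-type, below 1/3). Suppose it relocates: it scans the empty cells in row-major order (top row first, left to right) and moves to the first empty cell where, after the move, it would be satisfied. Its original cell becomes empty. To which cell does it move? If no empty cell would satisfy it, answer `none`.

Vacating (3,1). Empty cells in order:
  (1,1): 1/2 same-type → satisfied — stop here.

(1,1)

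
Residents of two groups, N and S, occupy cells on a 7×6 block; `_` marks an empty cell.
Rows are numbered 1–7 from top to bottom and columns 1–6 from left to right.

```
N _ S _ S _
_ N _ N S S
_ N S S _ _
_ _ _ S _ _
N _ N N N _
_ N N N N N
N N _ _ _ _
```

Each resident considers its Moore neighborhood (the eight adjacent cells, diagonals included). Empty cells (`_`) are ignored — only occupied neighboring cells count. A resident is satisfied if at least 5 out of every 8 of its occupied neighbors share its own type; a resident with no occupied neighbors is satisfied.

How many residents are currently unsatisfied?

Row 1: (1,1)N 1/1 ✓ · (1,3)S 0/2 ✗ · (1,5)S 2/3 ✓
Row 2: (2,2)N 2/4 ✗ · (2,4)N 0/5 ✗ · (2,5)S 3/4 ✓ · (2,6)S 2/2 ✓
Row 3: (3,2)N 1/2 ✗ · (3,3)S 2/5 ✗ · (3,4)S 3/4 ✓
Row 4: (4,4)S 2/5 ✗
Row 5: (5,1)N 1/1 ✓ · (5,3)N 4/5 ✓ · (5,4)N 5/6 ✓ · (5,5)N 4/5 ✓
Row 6: (6,2)N 5/5 ✓ · (6,3)N 5/5 ✓ · (6,4)N 5/5 ✓ · (6,5)N 4/4 ✓ · (6,6)N 2/2 ✓
Row 7: (7,1)N 2/2 ✓ · (7,2)N 3/3 ✓
Unsatisfied: (1,3), (2,2), (2,4), (3,2), (3,3), (4,4) — 6 in total.

6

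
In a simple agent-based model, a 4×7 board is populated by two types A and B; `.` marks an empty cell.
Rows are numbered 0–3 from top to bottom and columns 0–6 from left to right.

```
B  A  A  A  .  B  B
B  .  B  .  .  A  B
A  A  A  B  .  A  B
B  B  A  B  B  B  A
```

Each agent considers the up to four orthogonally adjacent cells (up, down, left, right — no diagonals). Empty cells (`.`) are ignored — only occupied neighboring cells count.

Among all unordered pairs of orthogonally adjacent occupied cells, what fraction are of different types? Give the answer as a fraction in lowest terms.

Scan each occupied cell's neighbors to the right and below so each pair is counted once.
From row 0: 3 unlike of 8 pairs (running 3/8).
From row 1: 3 unlike of 5 pairs (running 6/13).
From row 2: 6 unlike of 10 pairs (running 12/23).
From row 3: 3 unlike of 6 pairs (running 15/29).
Total adjacent occupied pairs: 29; unlike-type pairs: 15.
15/29 is already in lowest terms.

15/29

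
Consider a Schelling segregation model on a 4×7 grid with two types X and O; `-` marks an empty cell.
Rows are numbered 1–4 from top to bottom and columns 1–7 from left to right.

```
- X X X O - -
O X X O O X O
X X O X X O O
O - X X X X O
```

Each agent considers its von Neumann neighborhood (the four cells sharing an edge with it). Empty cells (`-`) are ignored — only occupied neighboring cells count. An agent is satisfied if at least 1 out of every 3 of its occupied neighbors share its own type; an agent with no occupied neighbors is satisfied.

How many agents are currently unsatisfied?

6

(1,2)X 2/2 ✓
(1,3)X 3/3 ✓
(1,4)X 1/3 ✓
(1,5)O 1/2 ✓
(2,1)O 0/2 ✗
(2,2)X 3/4 ✓
(2,3)X 2/4 ✓
(2,4)O 1/4 ✗
(2,5)O 2/4 ✓
(2,6)X 0/3 ✗
(2,7)O 1/2 ✓
(3,1)X 1/3 ✓
(3,2)X 2/3 ✓
(3,3)O 0/4 ✗
(3,4)X 2/4 ✓
(3,5)X 2/4 ✓
(3,6)O 1/4 ✗
(3,7)O 3/3 ✓
(4,1)O 0/1 ✗
(4,3)X 1/2 ✓
(4,4)X 3/3 ✓
(4,5)X 3/3 ✓
(4,6)X 1/3 ✓
(4,7)O 1/2 ✓
Unsatisfied: (2,1), (2,4), (2,6), (3,3), (3,6), (4,1) — 6 in total.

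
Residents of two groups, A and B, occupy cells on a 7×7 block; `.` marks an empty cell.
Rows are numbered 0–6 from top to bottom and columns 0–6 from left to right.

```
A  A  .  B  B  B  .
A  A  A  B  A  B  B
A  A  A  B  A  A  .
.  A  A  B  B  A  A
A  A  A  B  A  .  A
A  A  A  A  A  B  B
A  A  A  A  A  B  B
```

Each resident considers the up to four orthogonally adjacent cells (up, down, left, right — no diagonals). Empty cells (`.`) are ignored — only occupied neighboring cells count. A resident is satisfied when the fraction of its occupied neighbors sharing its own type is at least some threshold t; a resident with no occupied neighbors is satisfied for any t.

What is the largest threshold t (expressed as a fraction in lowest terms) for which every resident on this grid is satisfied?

1/4

(0,0)A 2/2
(0,1)A 2/2
(0,3)B 2/2
(0,4)B 2/3
(0,5)B 2/2
(1,0)A 3/3
(1,1)A 4/4
(1,2)A 2/3
(1,3)B 2/4
(1,4)A 1/4
(1,5)B 2/4
(1,6)B 1/1
(2,0)A 2/2
(2,1)A 4/4
(2,2)A 3/4
(2,3)B 2/4
(2,4)A 2/4
(2,5)A 2/3
(3,1)A 3/3
(3,2)A 3/4
(3,3)B 3/4
(3,4)B 1/4
(3,5)A 2/3
(3,6)A 2/2
(4,0)A 2/2
(4,1)A 4/4
(4,2)A 3/4
(4,3)B 1/4
(4,4)A 1/3
(4,6)A 1/2
(5,0)A 3/3
(5,1)A 4/4
(5,2)A 4/4
(5,3)A 3/4
(5,4)A 3/4
(5,5)B 2/3
(5,6)B 2/3
(6,0)A 2/2
(6,1)A 3/3
(6,2)A 3/3
(6,3)A 3/3
(6,4)A 2/3
(6,5)B 2/3
(6,6)B 2/2
The smallest same-type fraction is 1/4 at (1,4), which reduces to 1/4. Any threshold above that leaves this resident unsatisfied.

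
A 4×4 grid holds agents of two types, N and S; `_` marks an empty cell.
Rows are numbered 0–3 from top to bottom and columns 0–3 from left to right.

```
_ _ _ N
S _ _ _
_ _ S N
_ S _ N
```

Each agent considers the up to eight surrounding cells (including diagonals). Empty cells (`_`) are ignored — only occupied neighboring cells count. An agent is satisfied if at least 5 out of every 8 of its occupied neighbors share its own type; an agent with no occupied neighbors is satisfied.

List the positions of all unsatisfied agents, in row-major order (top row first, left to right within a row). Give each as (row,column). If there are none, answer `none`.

(2,2), (2,3), (3,3)

Row 0: (0,3)N 0/0 satisfied
Row 1: (1,0)S 0/0 satisfied
Row 2: (2,2)S 1/3 not · (2,3)N 1/2 not
Row 3: (3,1)S 1/1 satisfied · (3,3)N 1/2 not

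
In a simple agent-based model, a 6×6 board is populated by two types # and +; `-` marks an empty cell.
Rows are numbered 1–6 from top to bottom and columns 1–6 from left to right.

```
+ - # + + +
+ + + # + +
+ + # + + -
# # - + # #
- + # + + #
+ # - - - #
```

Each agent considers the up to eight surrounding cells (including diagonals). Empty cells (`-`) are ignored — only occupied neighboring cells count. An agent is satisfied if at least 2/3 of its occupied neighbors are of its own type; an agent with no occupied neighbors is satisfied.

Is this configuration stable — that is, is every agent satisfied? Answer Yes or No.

No

(1,1)+ 2/2 satisfied
(1,3)# 1/4 not
(1,4)+ 3/5 not
(1,5)+ 4/5 satisfied
(1,6)+ 3/3 satisfied
(2,1)+ 4/4 satisfied
(2,2)+ 5/7 satisfied
(2,3)+ 4/7 not
(2,4)# 2/8 not
(2,5)+ 6/7 satisfied
(2,6)+ 4/4 satisfied
(3,1)+ 3/5 not
(3,2)+ 4/7 not
(3,3)# 2/7 not
(3,4)+ 4/7 not
(3,5)+ 4/7 not
(4,1)# 1/4 not
(4,2)# 3/6 not
(4,4)+ 4/7 not
(4,5)# 2/7 not
(4,6)# 2/4 not
(5,2)+ 1/5 not
(5,3)# 2/5 not
(5,4)+ 2/4 not
(5,5)+ 2/6 not
(5,6)# 3/4 satisfied
(6,1)+ 1/2 not
(6,2)# 1/3 not
(6,6)# 1/2 not
For instance (1,3) has only 1/4 same-type neighbors, below 2/3.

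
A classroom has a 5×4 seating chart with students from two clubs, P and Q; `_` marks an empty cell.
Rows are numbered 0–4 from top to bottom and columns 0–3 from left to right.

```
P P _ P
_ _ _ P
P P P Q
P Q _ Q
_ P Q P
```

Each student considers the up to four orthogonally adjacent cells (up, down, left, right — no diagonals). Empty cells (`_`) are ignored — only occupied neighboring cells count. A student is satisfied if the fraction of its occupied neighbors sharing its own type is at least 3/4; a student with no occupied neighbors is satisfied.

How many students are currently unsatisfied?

10

(0,0)P 1/1 ✓
(0,1)P 1/1 ✓
(0,3)P 1/1 ✓
(1,3)P 1/2 ✗
(2,0)P 2/2 ✓
(2,1)P 2/3 ✗
(2,2)P 1/2 ✗
(2,3)Q 1/3 ✗
(3,0)P 1/2 ✗
(3,1)Q 0/3 ✗
(3,3)Q 1/2 ✗
(4,1)P 0/2 ✗
(4,2)Q 0/2 ✗
(4,3)P 0/2 ✗
Unsatisfied: (1,3), (2,1), (2,2), (2,3), (3,0), (3,1), (3,3), (4,1), (4,2), (4,3) — 10 in total.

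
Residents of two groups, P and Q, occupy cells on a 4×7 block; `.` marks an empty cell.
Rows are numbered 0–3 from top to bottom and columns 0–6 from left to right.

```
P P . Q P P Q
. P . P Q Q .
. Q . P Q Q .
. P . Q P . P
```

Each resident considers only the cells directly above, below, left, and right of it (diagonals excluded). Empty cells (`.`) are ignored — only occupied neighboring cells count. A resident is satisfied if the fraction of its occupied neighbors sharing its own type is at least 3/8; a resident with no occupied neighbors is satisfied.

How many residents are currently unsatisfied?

Row 0: (0,0)P 1/1 ok · (0,1)P 2/2 ok · (0,3)Q 0/2 unhappy · (0,4)P 1/3 unhappy · (0,5)P 1/3 unhappy · (0,6)Q 0/1 unhappy
Row 1: (1,1)P 1/2 ok · (1,3)P 1/3 unhappy · (1,4)Q 2/4 ok · (1,5)Q 2/3 ok
Row 2: (2,1)Q 0/2 unhappy · (2,3)P 1/3 unhappy · (2,4)Q 2/4 ok · (2,5)Q 2/2 ok
Row 3: (3,1)P 0/1 unhappy · (3,3)Q 0/2 unhappy · (3,4)P 0/2 unhappy · (3,6)P 0/0 ok
Unsatisfied: (0,3), (0,4), (0,5), (0,6), (1,3), (2,1), (2,3), (3,1), (3,3), (3,4) — 10 in total.

10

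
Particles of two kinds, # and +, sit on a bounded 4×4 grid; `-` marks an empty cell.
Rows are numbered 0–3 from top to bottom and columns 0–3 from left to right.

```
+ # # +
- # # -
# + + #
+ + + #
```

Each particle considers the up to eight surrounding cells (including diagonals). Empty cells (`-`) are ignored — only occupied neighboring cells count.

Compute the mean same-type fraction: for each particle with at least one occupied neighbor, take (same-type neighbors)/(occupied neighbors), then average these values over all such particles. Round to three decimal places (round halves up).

Row 0: (0,0)+ 0/2 · (0,1)# 3/4 · (0,2)# 3/4 · (0,3)+ 0/2
Row 1: (1,1)# 4/7 · (1,2)# 4/7
Row 2: (2,0)# 1/4 · (2,1)+ 4/7 · (2,2)+ 3/7 · (2,3)# 2/4
Row 3: (3,0)+ 2/3 · (3,1)+ 4/5 · (3,2)+ 3/5 · (3,3)# 1/3
Sum over 14 particles: 0/2 + 3/4 + 3/4 + 0/2 + 4/7 + 4/7 + 1/4 + 4/7 + 3/7 + 2/4 + 2/3 + 4/5 + 3/5 + 1/3 = 951/140; mean = 951/140 ÷ 14 = 951/1960 = 0.485204… → 0.485.

0.485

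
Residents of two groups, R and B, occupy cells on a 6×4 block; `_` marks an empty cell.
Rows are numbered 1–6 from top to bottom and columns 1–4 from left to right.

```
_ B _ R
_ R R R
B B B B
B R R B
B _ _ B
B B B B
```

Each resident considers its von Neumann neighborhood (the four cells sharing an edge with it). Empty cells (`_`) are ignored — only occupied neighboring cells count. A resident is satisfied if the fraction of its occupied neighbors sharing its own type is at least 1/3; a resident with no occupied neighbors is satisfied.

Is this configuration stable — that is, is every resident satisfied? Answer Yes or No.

No

Row 1: (1,2)B 0/1 not · (1,4)R 1/1 satisfied
Row 2: (2,2)R 1/3 satisfied · (2,3)R 2/3 satisfied · (2,4)R 2/3 satisfied
Row 3: (3,1)B 2/2 satisfied · (3,2)B 2/4 satisfied · (3,3)B 2/4 satisfied · (3,4)B 2/3 satisfied
Row 4: (4,1)B 2/3 satisfied · (4,2)R 1/3 satisfied · (4,3)R 1/3 satisfied · (4,4)B 2/3 satisfied
Row 5: (5,1)B 2/2 satisfied · (5,4)B 2/2 satisfied
Row 6: (6,1)B 2/2 satisfied · (6,2)B 2/2 satisfied · (6,3)B 2/2 satisfied · (6,4)B 2/2 satisfied
For instance (1,2) has only 0/1 same-type neighbors, below 1/3.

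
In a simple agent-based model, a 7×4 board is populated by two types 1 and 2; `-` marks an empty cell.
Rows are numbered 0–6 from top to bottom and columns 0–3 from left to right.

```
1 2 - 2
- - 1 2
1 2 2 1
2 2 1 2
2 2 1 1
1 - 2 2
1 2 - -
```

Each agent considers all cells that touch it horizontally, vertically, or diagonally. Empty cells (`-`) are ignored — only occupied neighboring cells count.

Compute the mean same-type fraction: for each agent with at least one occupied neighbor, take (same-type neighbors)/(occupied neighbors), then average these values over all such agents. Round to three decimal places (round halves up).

(0,0)1 0/1
(0,1)2 0/2
(0,3)2 1/2
(1,2)1 1/6
(1,3)2 2/4
(2,0)1 0/3
(2,1)2 3/6
(2,2)2 4/7
(2,3)1 2/5
(3,0)2 4/5
(3,1)2 5/8
(3,2)1 3/8
(3,3)2 1/5
(4,0)2 3/4
(4,1)2 4/7
(4,2)1 2/7
(4,3)1 2/5
(5,0)1 1/4
(5,2)2 3/5
(5,3)2 1/3
(6,0)1 1/2
(6,1)2 1/3
Sum over 22 agents: 0/1 + 0/2 + 1/2 + 1/6 + 2/4 + 0/3 + 3/6 + 4/7 + 2/5 + 4/5 + 5/8 + 3/8 + 1/5 + 3/4 + 4/7 + 2/7 + 2/5 + 1/4 + 3/5 + 1/3 + 1/2 + 1/3 = 1819/210; mean = 1819/210 ÷ 22 = 1819/4620 = 0.393722… → 0.394.

0.394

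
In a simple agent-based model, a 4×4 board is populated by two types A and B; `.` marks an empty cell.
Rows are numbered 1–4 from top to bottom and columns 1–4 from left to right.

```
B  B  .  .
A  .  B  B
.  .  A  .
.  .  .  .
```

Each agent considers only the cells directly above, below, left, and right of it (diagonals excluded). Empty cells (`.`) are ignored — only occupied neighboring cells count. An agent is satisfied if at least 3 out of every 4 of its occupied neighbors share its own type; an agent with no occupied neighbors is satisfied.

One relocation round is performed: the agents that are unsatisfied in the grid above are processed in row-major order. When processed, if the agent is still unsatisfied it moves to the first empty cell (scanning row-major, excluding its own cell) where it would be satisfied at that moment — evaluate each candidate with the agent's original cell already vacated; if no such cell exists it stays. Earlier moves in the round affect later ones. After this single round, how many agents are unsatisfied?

Initially unsatisfied (in order): (1,1), (2,1), (2,3), (3,3).
  (1,1) → (1,3).
  (2,1): now satisfied by earlier moves; stays.
  (2,3) → (1,4).
  (3,3): now satisfied by earlier moves; stays.
Resulting grid:
. B B B
A . . B
. . A .
. . . .
All satisfied now.

0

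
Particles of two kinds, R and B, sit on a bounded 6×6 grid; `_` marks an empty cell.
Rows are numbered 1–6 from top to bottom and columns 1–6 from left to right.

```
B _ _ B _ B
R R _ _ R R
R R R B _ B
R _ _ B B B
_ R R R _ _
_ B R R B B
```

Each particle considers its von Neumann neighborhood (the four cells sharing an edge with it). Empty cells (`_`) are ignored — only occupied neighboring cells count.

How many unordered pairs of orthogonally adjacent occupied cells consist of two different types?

Scan each occupied cell's neighbors to the right and below so each pair is counted once.
From row 1: 2 unlike of 2 pairs (running 2/2).
From row 2: 1 unlike of 5 pairs (running 3/7).
From row 3: 1 unlike of 6 pairs (running 4/13).
From row 4: 1 unlike of 3 pairs (running 5/16).
From row 5: 1 unlike of 5 pairs (running 6/21).
From row 6: 2 unlike of 4 pairs (running 8/25).
Total adjacent occupied pairs: 25; unlike-type pairs: 8.

8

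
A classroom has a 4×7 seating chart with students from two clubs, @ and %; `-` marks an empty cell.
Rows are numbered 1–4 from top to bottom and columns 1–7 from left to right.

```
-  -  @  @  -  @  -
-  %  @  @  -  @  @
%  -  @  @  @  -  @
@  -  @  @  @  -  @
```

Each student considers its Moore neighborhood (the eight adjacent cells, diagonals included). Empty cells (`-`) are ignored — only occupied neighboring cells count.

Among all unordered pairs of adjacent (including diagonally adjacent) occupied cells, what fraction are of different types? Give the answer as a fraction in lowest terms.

Scan each occupied cell's neighbors to the right and below (and the two forward diagonals) so each pair is counted once.
From row 1: 1 unlike of 8 pairs (running 1/8).
From row 2: 2 unlike of 13 pairs (running 3/21).
From row 3: 1 unlike of 11 pairs (running 4/32).
From row 4: 0 unlike of 2 pairs (running 4/34).
Total adjacent occupied pairs: 34; unlike-type pairs: 4.
4/34 reduces to 2/17.

2/17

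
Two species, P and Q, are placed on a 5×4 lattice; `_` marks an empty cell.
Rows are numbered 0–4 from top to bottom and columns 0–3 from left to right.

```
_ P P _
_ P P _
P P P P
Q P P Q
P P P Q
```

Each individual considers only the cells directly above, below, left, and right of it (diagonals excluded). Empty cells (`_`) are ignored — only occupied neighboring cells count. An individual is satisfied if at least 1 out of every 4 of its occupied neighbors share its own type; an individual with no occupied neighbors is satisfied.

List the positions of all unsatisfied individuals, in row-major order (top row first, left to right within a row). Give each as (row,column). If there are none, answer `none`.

(3,0)

(0,1)P 2/2 satisfied
(0,2)P 2/2 satisfied
(1,1)P 3/3 satisfied
(1,2)P 3/3 satisfied
(2,0)P 1/2 satisfied
(2,1)P 4/4 satisfied
(2,2)P 4/4 satisfied
(2,3)P 1/2 satisfied
(3,0)Q 0/3 not
(3,1)P 3/4 satisfied
(3,2)P 3/4 satisfied
(3,3)Q 1/3 satisfied
(4,0)P 1/2 satisfied
(4,1)P 3/3 satisfied
(4,2)P 2/3 satisfied
(4,3)Q 1/2 satisfied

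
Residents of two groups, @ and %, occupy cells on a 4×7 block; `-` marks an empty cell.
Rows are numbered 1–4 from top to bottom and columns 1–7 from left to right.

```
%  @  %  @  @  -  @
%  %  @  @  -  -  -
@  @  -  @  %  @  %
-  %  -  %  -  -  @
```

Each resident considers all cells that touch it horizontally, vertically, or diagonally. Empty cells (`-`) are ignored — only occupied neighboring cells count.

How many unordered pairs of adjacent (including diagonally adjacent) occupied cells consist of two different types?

20

Scan each occupied cell's neighbors to the right and below (and the two forward diagonals) so each pair is counted once.
From row 1: 7 unlike of 15 pairs (running 7/15).
From row 2: 6 unlike of 11 pairs (running 13/26).
From row 3: 7 unlike of 10 pairs (running 20/36).
Total adjacent occupied pairs: 36; unlike-type pairs: 20.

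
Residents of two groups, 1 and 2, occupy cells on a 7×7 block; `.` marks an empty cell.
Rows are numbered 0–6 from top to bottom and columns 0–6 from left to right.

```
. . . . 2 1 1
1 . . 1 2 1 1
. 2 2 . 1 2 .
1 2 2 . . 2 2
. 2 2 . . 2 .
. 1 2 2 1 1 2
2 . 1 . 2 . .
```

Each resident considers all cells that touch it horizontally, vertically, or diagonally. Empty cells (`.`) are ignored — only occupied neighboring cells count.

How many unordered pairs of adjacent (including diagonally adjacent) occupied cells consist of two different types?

28

Scan each occupied cell's neighbors to the right and below (and the two forward diagonals) so each pair is counted once.
Row 0: 2(0,4)–1(0,5)≠ 2(0,4)–2(1,4)= 2(0,4)–1(1,5)≠ 2(0,4)–1(1,3)≠ 1(0,5)–1(0,6)= 1(0,5)–1(1,5)= 1(0,5)–1(1,6)= 1(0,5)–2(1,4)≠ 1(0,6)–1(1,6)= 1(0,6)–1(1,5)=  → 4/10 unlike.
Row 1: 1(1,0)–2(2,1)≠ 1(1,3)–2(1,4)≠ 1(1,3)–1(2,4)= 1(1,3)–2(2,2)≠ 2(1,4)–1(1,5)≠ 2(1,4)–1(2,4)≠ 2(1,4)–2(2,5)= 1(1,5)–1(1,6)= 1(1,5)–2(2,5)≠ 1(1,5)–1(2,4)= 1(1,6)–2(2,5)≠  → 7/11 unlike.
Row 2: 2(2,1)–2(2,2)= 2(2,1)–2(3,1)= 2(2,1)–2(3,2)= 2(2,1)–1(3,0)≠ 2(2,2)–2(3,2)= 2(2,2)–2(3,1)= 1(2,4)–2(2,5)≠ 1(2,4)–2(3,5)≠ 2(2,5)–2(3,5)= 2(2,5)–2(3,6)=  → 3/10 unlike.
Row 3: 1(3,0)–2(3,1)≠ 1(3,0)–2(4,1)≠ 2(3,1)–2(3,2)= 2(3,1)–2(4,1)= 2(3,1)–2(4,2)= 2(3,2)–2(4,2)= 2(3,2)–2(4,1)= 2(3,5)–2(3,6)= 2(3,5)–2(4,5)= 2(3,6)–2(4,5)=  → 2/10 unlike.
Row 4: 2(4,1)–2(4,2)= 2(4,1)–1(5,1)≠ 2(4,1)–2(5,2)= 2(4,2)–2(5,2)= 2(4,2)–2(5,3)= 2(4,2)–1(5,1)≠ 2(4,5)–1(5,5)≠ 2(4,5)–2(5,6)= 2(4,5)–1(5,4)≠  → 4/9 unlike.
Row 5: 1(5,1)–2(5,2)≠ 1(5,1)–1(6,2)= 1(5,1)–2(6,0)≠ 2(5,2)–2(5,3)= 2(5,2)–1(6,2)≠ 2(5,3)–1(5,4)≠ 2(5,3)–2(6,4)= 2(5,3)–1(6,2)≠ 1(5,4)–1(5,5)= 1(5,4)–2(6,4)≠ 1(5,5)–2(5,6)≠ 1(5,5)–2(6,4)≠  → 8/12 unlike.
Total adjacent occupied pairs: 62; unlike-type pairs: 28.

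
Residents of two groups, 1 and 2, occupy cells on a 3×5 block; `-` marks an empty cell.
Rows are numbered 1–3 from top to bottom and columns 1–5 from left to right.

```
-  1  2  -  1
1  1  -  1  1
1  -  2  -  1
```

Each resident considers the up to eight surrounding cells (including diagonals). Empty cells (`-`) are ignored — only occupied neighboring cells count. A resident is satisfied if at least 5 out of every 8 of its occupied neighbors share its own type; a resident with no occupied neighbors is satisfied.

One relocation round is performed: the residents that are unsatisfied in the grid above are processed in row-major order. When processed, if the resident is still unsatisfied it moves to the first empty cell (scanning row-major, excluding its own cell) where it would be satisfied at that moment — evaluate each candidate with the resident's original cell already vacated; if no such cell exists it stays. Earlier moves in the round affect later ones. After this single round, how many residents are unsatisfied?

1

Initially unsatisfied (in order): (1,3), (2,2), (2,4), (3,3).
  (1,3): no empty cell satisfies it; stays.
  (2,2) → (1,1).
  (2,4) → (1,4).
  (3,3): now satisfied by earlier moves; stays.
Resulting grid:
1 1 2 1 1
1 - - - 1
1 - 2 - 1
Unsatisfied now: (1,3).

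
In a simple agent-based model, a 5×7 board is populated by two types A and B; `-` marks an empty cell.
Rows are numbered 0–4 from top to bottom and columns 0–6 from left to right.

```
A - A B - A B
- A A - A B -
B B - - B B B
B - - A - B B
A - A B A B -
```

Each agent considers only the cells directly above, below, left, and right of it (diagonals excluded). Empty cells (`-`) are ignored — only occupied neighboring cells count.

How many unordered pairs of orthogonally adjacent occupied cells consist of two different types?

Scan each occupied cell's neighbors to the right and below so each pair is counted once.
Row 0: A(0,2)–B(0,3)≠ A(0,2)–A(1,2)= A(0,5)–B(0,6)≠ A(0,5)–B(1,5)≠  → 3/4 unlike.
Row 1: A(1,1)–A(1,2)= A(1,1)–B(2,1)≠ A(1,4)–B(1,5)≠ A(1,4)–B(2,4)≠ B(1,5)–B(2,5)=  → 3/5 unlike.
Row 2: B(2,0)–B(2,1)= B(2,0)–B(3,0)= B(2,4)–B(2,5)= B(2,5)–B(2,6)= B(2,5)–B(3,5)= B(2,6)–B(3,6)=  → 0/6 unlike.
Row 3: B(3,0)–A(4,0)≠ A(3,3)–B(4,3)≠ B(3,5)–B(3,6)= B(3,5)–B(4,5)=  → 2/4 unlike.
Row 4: A(4,2)–B(4,3)≠ B(4,3)–A(4,4)≠ A(4,4)–B(4,5)≠  → 3/3 unlike.
Total adjacent occupied pairs: 22; unlike-type pairs: 11.

11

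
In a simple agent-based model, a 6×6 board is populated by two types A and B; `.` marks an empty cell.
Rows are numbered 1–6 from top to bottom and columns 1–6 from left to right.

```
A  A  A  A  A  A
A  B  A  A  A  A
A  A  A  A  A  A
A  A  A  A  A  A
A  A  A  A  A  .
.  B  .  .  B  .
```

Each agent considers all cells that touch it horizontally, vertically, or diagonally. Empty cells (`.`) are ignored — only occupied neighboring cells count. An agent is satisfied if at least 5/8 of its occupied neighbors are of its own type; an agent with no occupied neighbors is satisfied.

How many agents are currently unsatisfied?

Row 1: (1,1)A 2/3 ok · (1,2)A 4/5 ok · (1,3)A 4/5 ok · (1,4)A 5/5 ok · (1,5)A 5/5 ok · (1,6)A 3/3 ok
Row 2: (2,1)A 4/5 ok · (2,2)B 0/8 unhappy · (2,3)A 7/8 ok · (2,4)A 8/8 ok · (2,5)A 8/8 ok · (2,6)A 5/5 ok
Row 3: (3,1)A 4/5 ok · (3,2)A 7/8 ok · (3,3)A 7/8 ok · (3,4)A 8/8 ok · (3,5)A 8/8 ok · (3,6)A 5/5 ok
Row 4: (4,1)A 5/5 ok · (4,2)A 8/8 ok · (4,3)A 8/8 ok · (4,4)A 8/8 ok · (4,5)A 7/7 ok · (4,6)A 4/4 ok
Row 5: (5,1)A 3/4 ok · (5,2)A 5/6 ok · (5,3)A 5/6 ok · (5,4)A 5/6 ok · (5,5)A 4/5 ok
Row 6: (6,2)B 0/3 unhappy · (6,5)B 0/2 unhappy
Unsatisfied: (2,2), (6,2), (6,5) — 3 in total.

3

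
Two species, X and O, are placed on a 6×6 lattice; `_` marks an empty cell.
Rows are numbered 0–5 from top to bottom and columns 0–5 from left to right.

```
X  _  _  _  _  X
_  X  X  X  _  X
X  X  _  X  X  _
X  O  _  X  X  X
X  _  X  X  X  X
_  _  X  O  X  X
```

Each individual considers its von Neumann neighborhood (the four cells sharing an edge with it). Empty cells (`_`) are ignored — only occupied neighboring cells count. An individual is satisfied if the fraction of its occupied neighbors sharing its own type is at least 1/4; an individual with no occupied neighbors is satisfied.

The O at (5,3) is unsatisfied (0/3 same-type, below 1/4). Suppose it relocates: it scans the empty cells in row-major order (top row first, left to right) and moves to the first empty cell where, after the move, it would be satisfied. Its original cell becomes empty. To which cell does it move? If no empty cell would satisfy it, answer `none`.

Vacating (5,3). Empty cells in order:
  (0,1): 0/2 same-type → still unsatisfied.
  (0,2): 0/1 same-type → still unsatisfied.
  (0,3): 0/1 same-type → still unsatisfied.
  (0,4): 0/1 same-type → still unsatisfied.
  (1,0): 0/3 same-type → still unsatisfied.
  (1,4): 0/3 same-type → still unsatisfied.
  (2,2): 0/3 same-type → still unsatisfied.
  (2,5): 0/3 same-type → still unsatisfied.
  (3,2): 1/3 same-type → satisfied — stop here.

(3,2)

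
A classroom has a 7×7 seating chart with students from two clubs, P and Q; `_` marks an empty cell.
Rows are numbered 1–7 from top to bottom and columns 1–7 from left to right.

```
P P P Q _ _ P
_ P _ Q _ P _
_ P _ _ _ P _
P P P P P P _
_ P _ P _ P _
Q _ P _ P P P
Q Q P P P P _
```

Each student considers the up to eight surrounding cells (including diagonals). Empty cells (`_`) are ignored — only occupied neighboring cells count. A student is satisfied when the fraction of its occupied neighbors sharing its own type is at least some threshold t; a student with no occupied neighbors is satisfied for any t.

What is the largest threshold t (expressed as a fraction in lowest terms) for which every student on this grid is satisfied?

1/2

Row 1: (1,1)P 2/2 · (1,2)P 3/3 · (1,3)P 2/4 · (1,4)Q 1/2 · (1,7)P 1/1
Row 2: (2,2)P 4/4 · (2,4)Q 1/2 · (2,6)P 2/2
Row 3: (3,2)P 4/4 · (3,6)P 3/3
Row 4: (4,1)P 3/3 · (4,2)P 4/4 · (4,3)P 5/5 · (4,4)P 3/3 · (4,5)P 5/5 · (4,6)P 3/3
Row 5: (5,2)P 4/5 · (5,4)P 5/5 · (5,6)P 5/5
Row 6: (6,1)Q 2/3 · (6,3)P 4/5 · (6,5)P 6/6 · (6,6)P 5/5 · (6,7)P 3/3
Row 7: (7,1)Q 2/2 · (7,2)Q 2/4 · (7,3)P 2/3 · (7,4)P 4/4 · (7,5)P 4/4 · (7,6)P 4/4
The smallest same-type fraction is 2/4 at (1,3), which reduces to 1/2. Any threshold above that leaves this student unsatisfied.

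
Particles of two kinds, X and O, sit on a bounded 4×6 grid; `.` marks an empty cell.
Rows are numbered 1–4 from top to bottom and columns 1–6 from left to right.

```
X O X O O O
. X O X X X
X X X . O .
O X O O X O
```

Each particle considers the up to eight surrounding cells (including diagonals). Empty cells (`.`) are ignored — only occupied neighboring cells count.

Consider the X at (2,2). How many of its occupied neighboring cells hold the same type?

Occupied neighbors of (2,2): (1,1)=X, (1,2)=O, (1,3)=X, (2,3)=O, (3,1)=X, (3,2)=X, (3,3)=X.
Same type (X): 5 of 7.

5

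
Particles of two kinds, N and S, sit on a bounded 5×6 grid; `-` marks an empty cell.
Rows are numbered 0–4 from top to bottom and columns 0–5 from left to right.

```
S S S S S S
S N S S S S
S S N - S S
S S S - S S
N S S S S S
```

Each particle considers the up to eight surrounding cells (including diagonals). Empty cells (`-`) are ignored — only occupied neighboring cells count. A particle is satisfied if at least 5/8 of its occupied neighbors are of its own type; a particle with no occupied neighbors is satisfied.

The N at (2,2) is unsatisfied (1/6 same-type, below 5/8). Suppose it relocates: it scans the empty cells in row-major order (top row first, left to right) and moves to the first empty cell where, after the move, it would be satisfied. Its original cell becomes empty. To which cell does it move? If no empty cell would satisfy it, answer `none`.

Vacating (2,2). Empty cells in order:
  (2,3): 0/6 same-type → still unsatisfied.
  (3,3): 0/6 same-type → still unsatisfied.

none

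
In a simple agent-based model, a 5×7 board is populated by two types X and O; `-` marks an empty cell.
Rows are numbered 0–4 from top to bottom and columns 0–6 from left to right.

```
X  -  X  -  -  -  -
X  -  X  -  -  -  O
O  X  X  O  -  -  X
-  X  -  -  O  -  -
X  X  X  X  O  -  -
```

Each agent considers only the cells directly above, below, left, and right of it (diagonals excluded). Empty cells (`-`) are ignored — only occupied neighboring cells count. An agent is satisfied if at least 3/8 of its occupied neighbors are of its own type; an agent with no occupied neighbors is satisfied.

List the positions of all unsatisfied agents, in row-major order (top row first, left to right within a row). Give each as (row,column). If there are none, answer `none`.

Row 0: (0,0)X 1/1 ✓ · (0,2)X 1/1 ✓
Row 1: (1,0)X 1/2 ✓ · (1,2)X 2/2 ✓ · (1,6)O 0/1 ✗
Row 2: (2,0)O 0/2 ✗ · (2,1)X 2/3 ✓ · (2,2)X 2/3 ✓ · (2,3)O 0/1 ✗ · (2,6)X 0/1 ✗
Row 3: (3,1)X 2/2 ✓ · (3,4)O 1/1 ✓
Row 4: (4,0)X 1/1 ✓ · (4,1)X 3/3 ✓ · (4,2)X 2/2 ✓ · (4,3)X 1/2 ✓ · (4,4)O 1/2 ✓

(1,6), (2,0), (2,3), (2,6)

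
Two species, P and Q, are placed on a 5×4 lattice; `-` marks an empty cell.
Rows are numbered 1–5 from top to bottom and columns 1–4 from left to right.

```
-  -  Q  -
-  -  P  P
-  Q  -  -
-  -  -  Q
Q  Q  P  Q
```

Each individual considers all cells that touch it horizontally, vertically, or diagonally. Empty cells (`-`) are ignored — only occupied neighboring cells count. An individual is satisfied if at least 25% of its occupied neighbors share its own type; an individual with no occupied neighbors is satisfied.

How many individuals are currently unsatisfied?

(1,3)Q 0/2 unhappy
(2,3)P 1/3 ok
(2,4)P 1/2 ok
(3,2)Q 0/1 unhappy
(4,4)Q 1/2 ok
(5,1)Q 1/1 ok
(5,2)Q 1/2 ok
(5,3)P 0/3 unhappy
(5,4)Q 1/2 ok
Unsatisfied: (1,3), (3,2), (5,3) — 3 in total.

3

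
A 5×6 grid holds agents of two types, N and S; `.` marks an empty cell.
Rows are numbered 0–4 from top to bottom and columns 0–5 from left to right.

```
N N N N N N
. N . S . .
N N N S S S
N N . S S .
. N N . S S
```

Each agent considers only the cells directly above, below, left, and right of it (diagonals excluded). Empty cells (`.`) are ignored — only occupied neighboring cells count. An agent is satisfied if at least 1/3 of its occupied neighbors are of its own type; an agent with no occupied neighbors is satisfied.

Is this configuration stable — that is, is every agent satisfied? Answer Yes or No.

Yes

(0,0)N 1/1 ok
(0,1)N 3/3 ok
(0,2)N 2/2 ok
(0,3)N 2/3 ok
(0,4)N 2/2 ok
(0,5)N 1/1 ok
(1,1)N 2/2 ok
(1,3)S 1/2 ok
(2,0)N 2/2 ok
(2,1)N 4/4 ok
(2,2)N 1/2 ok
(2,3)S 3/4 ok
(2,4)S 3/3 ok
(2,5)S 1/1 ok
(3,0)N 2/2 ok
(3,1)N 3/3 ok
(3,3)S 2/2 ok
(3,4)S 3/3 ok
(4,1)N 2/2 ok
(4,2)N 1/1 ok
(4,4)S 2/2 ok
(4,5)S 1/1 ok
All meet the threshold, so the configuration is stable.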